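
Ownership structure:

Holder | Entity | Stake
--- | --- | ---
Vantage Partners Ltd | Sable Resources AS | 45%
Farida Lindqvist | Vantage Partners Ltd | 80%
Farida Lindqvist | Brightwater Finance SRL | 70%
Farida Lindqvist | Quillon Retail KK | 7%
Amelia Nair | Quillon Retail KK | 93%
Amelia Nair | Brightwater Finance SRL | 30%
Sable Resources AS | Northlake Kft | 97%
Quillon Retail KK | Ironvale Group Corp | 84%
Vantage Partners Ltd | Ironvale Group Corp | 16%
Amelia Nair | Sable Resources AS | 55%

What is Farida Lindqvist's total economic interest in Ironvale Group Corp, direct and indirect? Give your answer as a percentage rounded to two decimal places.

18.68%

Farida reaches Ironvale along 2 paths.
Via Quillon: 7% × 84% = 5.88%.
Via Vantage: 80% × 16% = 12.8%.
Total: 5.88% + 12.8% = 18.68%.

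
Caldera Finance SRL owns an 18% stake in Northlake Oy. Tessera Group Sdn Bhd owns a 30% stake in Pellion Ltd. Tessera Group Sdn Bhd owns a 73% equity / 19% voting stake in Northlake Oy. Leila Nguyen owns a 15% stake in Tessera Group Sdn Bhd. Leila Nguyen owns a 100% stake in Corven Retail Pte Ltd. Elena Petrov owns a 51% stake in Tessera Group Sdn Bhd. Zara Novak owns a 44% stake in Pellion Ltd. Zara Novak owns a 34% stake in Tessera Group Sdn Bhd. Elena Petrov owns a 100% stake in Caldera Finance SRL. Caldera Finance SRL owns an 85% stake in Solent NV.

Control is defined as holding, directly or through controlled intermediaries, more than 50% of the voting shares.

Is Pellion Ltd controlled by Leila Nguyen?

No

Leila holds 100% of Corven, so Leila controls Corven.
Neither Leila nor any entity Leila controls holds any voting interest in Pellion.
So Leila does not control Pellion.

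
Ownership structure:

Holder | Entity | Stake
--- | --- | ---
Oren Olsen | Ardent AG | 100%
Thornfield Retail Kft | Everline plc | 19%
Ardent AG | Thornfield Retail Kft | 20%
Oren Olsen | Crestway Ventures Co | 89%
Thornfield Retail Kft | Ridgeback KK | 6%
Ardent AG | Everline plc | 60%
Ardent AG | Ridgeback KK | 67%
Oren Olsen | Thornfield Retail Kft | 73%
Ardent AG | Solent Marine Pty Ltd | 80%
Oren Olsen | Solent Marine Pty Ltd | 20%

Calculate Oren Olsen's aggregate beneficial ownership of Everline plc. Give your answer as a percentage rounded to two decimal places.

77.67%

Oren reaches Everline along 3 paths.
Via Ardent → Thornfield: 100% × 20% × 19% = 3.8%.
Via Thornfield: 73% × 19% = 13.87%.
Via Ardent: 100% × 60% = 60%.
Total: 3.8% + 13.87% + 60% = 77.67%.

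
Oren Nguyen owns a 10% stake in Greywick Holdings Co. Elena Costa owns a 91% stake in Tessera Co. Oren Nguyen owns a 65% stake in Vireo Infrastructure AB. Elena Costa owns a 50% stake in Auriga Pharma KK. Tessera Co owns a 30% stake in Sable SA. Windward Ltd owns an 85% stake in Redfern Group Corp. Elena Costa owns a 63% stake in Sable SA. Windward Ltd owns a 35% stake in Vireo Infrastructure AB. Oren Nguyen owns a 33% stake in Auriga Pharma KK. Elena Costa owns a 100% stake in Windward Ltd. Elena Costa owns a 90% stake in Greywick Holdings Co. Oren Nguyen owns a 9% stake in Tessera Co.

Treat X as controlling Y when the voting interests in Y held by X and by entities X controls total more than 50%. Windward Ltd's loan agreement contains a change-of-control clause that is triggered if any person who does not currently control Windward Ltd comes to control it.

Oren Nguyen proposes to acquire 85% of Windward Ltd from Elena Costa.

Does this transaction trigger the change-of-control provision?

Yes

The purchase adds only to Oren's holdings (Elena's stake shrinks), so Oren is the only person who could newly come to control Windward.
Oren holds 65% of Vireo, so Oren controls Vireo.
Neither Oren nor any entity Oren controls holds any voting interest in Windward.
So before the transaction, Oren does not control Windward.
After the purchase, Oren holds 85% of Windward directly, and Elena's stake falls to 15%.
Oren holds 85% of Windward, so Oren controls Windward.
Oren did not control Windward before and does after, so the clause is triggered.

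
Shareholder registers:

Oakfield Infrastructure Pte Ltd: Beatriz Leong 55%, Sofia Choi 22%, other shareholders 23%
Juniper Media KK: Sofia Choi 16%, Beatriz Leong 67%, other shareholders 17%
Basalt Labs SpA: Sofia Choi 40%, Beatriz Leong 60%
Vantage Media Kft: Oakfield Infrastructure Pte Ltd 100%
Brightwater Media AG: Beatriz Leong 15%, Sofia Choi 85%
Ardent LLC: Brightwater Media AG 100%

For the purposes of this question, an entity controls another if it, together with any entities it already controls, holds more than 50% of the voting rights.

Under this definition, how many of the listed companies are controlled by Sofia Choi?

Sofia holds 85% of Brightwater, so Sofia controls Brightwater.
Brightwater holds 100% of Ardent, so Sofia controls Ardent.
No other company's threshold is met.
Sofia controls 2 companies.

2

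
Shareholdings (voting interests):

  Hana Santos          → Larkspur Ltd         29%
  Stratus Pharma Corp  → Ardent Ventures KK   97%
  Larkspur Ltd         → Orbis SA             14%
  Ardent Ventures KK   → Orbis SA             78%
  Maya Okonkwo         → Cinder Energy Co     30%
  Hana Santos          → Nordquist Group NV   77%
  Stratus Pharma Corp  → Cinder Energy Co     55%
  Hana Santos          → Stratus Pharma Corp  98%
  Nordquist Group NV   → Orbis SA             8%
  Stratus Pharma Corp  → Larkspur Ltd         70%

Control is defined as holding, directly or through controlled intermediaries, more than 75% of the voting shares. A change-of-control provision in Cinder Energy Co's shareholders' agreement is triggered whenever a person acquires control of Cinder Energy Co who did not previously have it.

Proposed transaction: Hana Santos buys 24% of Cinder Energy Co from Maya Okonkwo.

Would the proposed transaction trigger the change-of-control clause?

The purchase adds only to Hana's holdings (Maya's stake shrinks), so Hana is the only person who could newly come to control Cinder.
Hana holds 98% of Stratus, so Hana controls Stratus.
Hana holds 77% of Nordquist, so Hana controls Nordquist.
Stratus holds 97% of Ardent, so Hana controls Ardent.
Stratus and Hana together hold 70% + 29% = 99% of Larkspur, so Hana controls Larkspur.
Ardent and Larkspur and Nordquist together hold 78% + 14% + 8% = 100% of Orbis, so Hana controls Orbis.
In Cinder, Hana's side holds only 55%, not > 75%.
So before the transaction, Hana does not control Cinder.
After the purchase, Hana holds 24% of Cinder directly, and Maya's stake falls to 6%.
Stratus and Hana together hold 55% + 24% = 79% of Cinder, so Hana controls Cinder.
Hana did not control Cinder before and does after, so the clause is triggered.

Yes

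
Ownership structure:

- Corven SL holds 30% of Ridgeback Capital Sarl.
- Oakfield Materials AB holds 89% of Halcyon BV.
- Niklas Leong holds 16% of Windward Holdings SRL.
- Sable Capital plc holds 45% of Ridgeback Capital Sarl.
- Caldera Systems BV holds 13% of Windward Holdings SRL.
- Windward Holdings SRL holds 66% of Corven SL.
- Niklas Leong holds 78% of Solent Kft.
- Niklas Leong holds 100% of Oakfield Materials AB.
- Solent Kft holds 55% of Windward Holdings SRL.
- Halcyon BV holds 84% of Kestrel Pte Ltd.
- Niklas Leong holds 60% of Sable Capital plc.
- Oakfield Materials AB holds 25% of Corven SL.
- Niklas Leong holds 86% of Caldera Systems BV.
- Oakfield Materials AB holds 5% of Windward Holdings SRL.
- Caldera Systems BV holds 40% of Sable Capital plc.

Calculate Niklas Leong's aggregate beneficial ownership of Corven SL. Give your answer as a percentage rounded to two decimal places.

Niklas reaches Corven along 5 paths.
Via Oakfield → Windward: 100% × 5% × 66% = 3.3%.
Via Windward: 16% × 66% = 10.56%.
Via Solent → Windward: 78% × 55% × 66% = 28.314%.
Via Caldera → Windward: 86% × 13% × 66% = 7.3788%.
Via Oakfield: 100% × 25% = 25%.
Total: 3.3% + 10.56% + 28.314% + 7.3788% + 25% = 74.5528%.
Rounded: 74.55%.

74.55%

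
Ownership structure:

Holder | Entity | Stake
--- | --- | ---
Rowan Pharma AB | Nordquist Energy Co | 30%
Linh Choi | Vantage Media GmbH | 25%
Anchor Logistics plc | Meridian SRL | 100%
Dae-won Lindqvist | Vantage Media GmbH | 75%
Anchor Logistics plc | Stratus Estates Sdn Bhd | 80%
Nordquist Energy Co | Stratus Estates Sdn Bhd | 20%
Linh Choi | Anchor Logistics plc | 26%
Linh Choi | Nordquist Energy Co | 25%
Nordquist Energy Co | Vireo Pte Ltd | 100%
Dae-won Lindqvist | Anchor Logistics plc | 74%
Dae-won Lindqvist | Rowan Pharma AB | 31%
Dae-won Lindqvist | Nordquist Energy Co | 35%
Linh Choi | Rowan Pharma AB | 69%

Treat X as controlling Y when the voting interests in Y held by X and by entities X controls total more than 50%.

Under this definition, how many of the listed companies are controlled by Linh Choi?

3

Linh holds 69% of Rowan, so Linh controls Rowan.
Linh and Rowan together hold 25% + 30% = 55% of Nordquist, so Linh controls Nordquist.
Nordquist holds 100% of Vireo, so Linh controls Vireo.
No other company's threshold is met.
Linh controls 3 companies.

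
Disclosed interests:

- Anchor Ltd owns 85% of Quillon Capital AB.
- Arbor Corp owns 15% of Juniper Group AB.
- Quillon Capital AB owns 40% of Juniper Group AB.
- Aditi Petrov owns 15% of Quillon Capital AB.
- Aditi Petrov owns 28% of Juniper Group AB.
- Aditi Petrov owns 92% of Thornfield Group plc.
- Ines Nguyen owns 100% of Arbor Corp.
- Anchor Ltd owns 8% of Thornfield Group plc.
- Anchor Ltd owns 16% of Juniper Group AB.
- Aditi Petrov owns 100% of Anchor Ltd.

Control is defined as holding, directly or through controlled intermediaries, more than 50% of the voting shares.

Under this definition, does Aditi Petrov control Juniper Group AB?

Yes

Aditi holds 100% of Anchor, so Aditi controls Anchor.
Aditi and Anchor together hold 15% + 85% = 100% of Quillon, so Aditi controls Quillon.
Aditi and Quillon and Anchor together hold 28% + 40% + 16% = 84% of Juniper, so Aditi controls Juniper.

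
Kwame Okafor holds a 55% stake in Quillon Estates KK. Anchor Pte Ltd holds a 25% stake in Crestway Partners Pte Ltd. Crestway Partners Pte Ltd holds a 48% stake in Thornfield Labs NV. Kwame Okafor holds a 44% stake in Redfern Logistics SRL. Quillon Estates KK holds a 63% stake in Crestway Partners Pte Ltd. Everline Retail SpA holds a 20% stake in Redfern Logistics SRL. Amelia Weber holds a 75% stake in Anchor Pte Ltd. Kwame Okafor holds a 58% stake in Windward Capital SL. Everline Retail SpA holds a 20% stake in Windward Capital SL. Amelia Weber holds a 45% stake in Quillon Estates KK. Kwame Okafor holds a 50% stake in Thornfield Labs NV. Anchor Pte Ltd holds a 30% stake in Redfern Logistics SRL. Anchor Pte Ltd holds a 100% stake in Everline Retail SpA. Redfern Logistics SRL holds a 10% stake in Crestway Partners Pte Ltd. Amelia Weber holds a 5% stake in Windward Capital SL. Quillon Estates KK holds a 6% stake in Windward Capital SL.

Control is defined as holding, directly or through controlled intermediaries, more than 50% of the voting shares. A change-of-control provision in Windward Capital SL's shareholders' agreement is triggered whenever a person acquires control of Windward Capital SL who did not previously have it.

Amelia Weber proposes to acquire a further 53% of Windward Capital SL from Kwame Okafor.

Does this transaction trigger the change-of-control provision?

The purchase adds only to Amelia's holdings (Kwame's stake shrinks), so Amelia is the only person who could newly come to control Windward.
Amelia holds 75% of Anchor, so Amelia controls Anchor.
Anchor holds 100% of Everline, so Amelia controls Everline.
In Windward, Amelia's side holds only 20% + 5% = 25%, not > 50%.
So before the transaction, Amelia does not control Windward.
After the purchase, Amelia's direct stake in Windward rises to 5% + 53% = 58%, and Kwame's stake falls to 5%.
Everline and Amelia together hold 20% + 58% = 78% of Windward, so Amelia controls Windward.
Amelia did not control Windward before and does after, so the clause is triggered.

Yes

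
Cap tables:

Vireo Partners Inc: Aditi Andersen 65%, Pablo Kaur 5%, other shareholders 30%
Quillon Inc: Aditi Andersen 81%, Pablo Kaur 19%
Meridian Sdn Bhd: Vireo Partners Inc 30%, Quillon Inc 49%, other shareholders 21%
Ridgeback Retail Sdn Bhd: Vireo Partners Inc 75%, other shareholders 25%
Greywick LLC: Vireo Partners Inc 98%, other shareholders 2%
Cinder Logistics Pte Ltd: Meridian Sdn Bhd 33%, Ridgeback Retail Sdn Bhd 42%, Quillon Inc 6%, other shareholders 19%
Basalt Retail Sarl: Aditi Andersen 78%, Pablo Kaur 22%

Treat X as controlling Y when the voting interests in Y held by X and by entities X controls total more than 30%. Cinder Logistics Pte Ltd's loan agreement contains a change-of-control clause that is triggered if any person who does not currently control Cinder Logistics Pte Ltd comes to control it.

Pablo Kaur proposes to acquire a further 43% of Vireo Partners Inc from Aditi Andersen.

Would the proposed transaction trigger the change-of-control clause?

The purchase adds only to Pablo's holdings (Aditi's stake shrinks), so Pablo is the only person who could newly come to control Cinder.
Pablo's largest direct stake is 22% in Basalt, which does not meet the threshold, so Pablo controls no company.
Neither Pablo nor any entity Pablo controls holds any voting interest in Cinder.
So before the transaction, Pablo does not control Cinder.
After the purchase, Pablo's direct stake in Vireo rises to 5% + 43% = 48%, and Aditi's stake falls to 22%.
Pablo holds 48% of Vireo, so Pablo controls Vireo.
Vireo holds 75% of Ridgeback, so Pablo controls Ridgeback.
Ridgeback holds 42% of Cinder, so Pablo controls Cinder.
Pablo did not control Cinder before and does after, so the clause is triggered.

Yes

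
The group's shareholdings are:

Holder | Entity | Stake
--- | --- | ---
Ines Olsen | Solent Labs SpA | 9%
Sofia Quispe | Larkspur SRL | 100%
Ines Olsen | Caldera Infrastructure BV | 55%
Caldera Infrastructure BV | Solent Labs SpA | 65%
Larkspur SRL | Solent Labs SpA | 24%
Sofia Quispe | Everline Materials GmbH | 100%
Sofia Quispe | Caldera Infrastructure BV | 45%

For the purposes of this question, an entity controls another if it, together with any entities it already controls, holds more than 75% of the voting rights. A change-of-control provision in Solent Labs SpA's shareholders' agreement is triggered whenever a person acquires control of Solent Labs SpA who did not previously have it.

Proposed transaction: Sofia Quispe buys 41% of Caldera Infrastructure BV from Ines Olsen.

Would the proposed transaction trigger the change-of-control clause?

The purchase adds only to Sofia's holdings (Ines's stake shrinks), so Sofia is the only person who could newly come to control Solent.
Sofia holds 100% of Larkspur, so Sofia controls Larkspur.
Sofia holds 100% of Everline, so Sofia controls Everline.
In Solent, Sofia's side holds only 24%, not > 75%.
So before the transaction, Sofia does not control Solent.
After the purchase, Sofia's direct stake in Caldera rises to 45% + 41% = 86%, and Ines's stake falls to 14%.
Sofia holds 86% of Caldera, so Sofia controls Caldera.
Caldera and Larkspur together hold 65% + 24% = 89% of Solent, so Sofia controls Solent.
Sofia did not control Solent before and does after, so the clause is triggered.

Yes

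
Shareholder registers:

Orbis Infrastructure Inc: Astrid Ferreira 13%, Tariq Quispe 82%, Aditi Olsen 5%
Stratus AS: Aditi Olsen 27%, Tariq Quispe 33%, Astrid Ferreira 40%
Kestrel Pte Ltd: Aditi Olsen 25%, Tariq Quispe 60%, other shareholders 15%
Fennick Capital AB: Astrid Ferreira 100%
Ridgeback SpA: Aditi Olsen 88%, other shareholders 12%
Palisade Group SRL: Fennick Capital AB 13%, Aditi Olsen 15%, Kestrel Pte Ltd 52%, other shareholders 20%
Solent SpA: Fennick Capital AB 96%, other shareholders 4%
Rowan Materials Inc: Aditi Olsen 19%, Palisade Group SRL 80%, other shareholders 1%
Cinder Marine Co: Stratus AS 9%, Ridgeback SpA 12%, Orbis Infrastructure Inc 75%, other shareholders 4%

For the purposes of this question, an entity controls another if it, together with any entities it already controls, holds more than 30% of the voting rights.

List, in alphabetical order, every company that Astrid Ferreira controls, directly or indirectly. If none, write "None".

Fennick Capital AB, Solent SpA, Stratus AS

Astrid holds 40% of Stratus, so Astrid controls Stratus.
Astrid holds 100% of Fennick, so Astrid controls Fennick.
Fennick holds 96% of Solent, so Astrid controls Solent.
No other company's threshold is met.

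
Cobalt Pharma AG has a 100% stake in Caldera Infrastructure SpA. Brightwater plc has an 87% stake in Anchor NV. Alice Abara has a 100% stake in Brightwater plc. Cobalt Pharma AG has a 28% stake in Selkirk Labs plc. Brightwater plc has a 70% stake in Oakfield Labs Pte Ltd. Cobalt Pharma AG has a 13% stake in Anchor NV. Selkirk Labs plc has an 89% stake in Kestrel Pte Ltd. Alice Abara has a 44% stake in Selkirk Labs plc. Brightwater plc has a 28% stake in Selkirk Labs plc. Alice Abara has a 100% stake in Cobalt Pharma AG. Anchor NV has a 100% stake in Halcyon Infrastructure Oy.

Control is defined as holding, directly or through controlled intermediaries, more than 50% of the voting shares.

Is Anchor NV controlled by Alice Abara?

Yes

Alice holds 100% of Cobalt, so Alice controls Cobalt.
Alice holds 100% of Brightwater, so Alice controls Brightwater.
Cobalt and Brightwater together hold 13% + 87% = 100% of Anchor, so Alice controls Anchor.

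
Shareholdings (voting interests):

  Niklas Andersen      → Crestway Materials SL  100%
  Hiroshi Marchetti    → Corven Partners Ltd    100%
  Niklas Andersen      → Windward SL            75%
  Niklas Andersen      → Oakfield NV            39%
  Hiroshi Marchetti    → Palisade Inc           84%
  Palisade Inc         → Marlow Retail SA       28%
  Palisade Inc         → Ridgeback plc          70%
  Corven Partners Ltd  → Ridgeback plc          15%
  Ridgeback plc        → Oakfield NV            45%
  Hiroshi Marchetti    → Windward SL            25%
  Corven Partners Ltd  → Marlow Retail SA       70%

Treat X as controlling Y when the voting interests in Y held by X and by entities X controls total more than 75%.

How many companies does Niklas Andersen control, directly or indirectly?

1

Niklas holds 100% of Crestway, so Niklas controls Crestway.
No other company's threshold is met.
Niklas controls 1 company.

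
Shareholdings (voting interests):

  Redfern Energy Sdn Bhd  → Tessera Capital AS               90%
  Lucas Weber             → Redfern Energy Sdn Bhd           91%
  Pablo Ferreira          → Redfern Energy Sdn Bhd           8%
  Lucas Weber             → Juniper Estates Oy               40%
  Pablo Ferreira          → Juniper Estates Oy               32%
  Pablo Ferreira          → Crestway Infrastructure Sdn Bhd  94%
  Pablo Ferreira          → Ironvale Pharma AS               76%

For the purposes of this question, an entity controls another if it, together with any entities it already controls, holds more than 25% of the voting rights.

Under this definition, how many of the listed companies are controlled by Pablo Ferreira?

3

Pablo holds 32% of Juniper, so Pablo controls Juniper.
Pablo holds 94% of Crestway, so Pablo controls Crestway.
Pablo holds 76% of Ironvale, so Pablo controls Ironvale.
No other company's threshold is met.
Pablo controls 3 companies.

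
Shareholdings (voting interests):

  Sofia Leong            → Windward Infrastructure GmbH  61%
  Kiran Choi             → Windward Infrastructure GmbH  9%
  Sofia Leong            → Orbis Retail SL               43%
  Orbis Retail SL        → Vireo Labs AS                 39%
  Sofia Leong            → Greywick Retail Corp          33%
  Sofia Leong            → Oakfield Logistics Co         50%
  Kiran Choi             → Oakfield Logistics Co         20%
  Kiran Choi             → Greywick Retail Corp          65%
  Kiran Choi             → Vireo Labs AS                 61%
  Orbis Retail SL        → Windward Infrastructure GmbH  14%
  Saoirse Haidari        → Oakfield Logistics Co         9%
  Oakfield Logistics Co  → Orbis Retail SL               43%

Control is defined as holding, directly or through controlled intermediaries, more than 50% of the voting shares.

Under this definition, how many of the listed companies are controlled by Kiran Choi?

2

Kiran holds 65% of Greywick, so Kiran controls Greywick.
Kiran holds 61% of Vireo, so Kiran controls Vireo.
No other company's threshold is met.
Kiran controls 2 companies.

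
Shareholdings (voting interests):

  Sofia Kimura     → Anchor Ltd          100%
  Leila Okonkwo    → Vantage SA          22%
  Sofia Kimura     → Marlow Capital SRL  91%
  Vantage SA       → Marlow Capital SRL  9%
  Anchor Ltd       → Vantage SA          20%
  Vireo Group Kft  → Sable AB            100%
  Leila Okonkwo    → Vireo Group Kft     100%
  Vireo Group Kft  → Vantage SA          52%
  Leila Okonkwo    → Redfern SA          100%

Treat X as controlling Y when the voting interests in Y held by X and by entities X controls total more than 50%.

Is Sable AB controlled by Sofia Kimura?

No

Sofia holds 100% of Anchor, so Sofia controls Anchor.
Sofia holds 91% of Marlow, so Sofia controls Marlow.
Neither Sofia nor any entity Sofia controls holds any voting interest in Sable.
So Sofia does not control Sable.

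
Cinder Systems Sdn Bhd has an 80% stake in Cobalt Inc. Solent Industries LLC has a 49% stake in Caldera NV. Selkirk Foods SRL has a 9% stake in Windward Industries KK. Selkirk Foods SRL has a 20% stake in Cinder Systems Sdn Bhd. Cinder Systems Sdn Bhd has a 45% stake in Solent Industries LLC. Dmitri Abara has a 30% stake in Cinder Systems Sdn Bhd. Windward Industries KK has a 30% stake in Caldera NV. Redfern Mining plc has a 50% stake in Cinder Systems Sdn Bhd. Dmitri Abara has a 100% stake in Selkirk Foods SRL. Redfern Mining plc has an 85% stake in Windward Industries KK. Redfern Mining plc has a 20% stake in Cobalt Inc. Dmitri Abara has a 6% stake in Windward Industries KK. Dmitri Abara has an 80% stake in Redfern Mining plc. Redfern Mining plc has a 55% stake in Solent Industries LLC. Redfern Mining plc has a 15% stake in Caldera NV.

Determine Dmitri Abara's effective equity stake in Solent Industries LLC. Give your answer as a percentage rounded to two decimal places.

Dmitri reaches Solent along 4 paths.
Via Selkirk → Cinder: 100% × 20% × 45% = 9%.
Via Redfern → Cinder: 80% × 50% × 45% = 18%.
Via Cinder: 30% × 45% = 13.5%.
Via Redfern: 80% × 55% = 44%.
Total: 9% + 18% + 13.5% + 44% = 84.5%.
Rounded: 84.50%.

84.50%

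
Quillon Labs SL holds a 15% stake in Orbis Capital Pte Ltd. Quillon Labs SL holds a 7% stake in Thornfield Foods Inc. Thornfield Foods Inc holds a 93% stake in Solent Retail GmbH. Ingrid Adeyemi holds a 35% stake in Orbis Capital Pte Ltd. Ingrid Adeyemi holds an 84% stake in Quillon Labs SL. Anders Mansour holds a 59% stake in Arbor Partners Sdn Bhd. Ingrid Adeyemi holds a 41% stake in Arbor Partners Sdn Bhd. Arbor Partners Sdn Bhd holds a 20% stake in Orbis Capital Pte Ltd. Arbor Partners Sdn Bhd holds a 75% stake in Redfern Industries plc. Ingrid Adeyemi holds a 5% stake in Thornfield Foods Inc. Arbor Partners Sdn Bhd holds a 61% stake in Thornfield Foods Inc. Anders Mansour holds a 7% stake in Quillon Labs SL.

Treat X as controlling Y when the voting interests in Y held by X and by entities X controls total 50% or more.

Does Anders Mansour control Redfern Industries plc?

Yes

Anders holds 59% of Arbor, so Anders controls Arbor.
Arbor holds 75% of Redfern, so Anders controls Redfern.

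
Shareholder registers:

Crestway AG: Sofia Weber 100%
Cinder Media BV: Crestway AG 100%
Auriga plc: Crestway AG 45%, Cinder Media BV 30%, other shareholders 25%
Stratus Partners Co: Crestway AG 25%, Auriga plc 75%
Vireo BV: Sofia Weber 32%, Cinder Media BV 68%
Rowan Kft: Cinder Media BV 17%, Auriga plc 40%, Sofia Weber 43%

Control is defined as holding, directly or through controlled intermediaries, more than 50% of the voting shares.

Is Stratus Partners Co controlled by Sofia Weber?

Yes

Sofia holds 100% of Crestway, so Sofia controls Crestway.
Crestway holds 100% of Cinder, so Sofia controls Cinder.
Crestway and Cinder together hold 45% + 30% = 75% of Auriga, so Sofia controls Auriga.
Crestway and Auriga together hold 25% + 75% = 100% of Stratus, so Sofia controls Stratus.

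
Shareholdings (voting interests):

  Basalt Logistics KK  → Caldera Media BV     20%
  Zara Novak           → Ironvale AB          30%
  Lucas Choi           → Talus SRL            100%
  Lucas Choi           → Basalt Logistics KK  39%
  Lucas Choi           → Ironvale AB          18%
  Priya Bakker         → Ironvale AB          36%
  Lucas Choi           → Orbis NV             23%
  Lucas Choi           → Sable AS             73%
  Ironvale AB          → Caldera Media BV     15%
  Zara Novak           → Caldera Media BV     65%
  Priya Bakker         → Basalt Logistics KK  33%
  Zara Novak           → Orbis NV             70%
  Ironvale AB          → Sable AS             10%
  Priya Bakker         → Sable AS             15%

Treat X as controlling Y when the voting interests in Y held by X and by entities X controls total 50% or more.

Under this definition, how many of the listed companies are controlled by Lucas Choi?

Lucas holds 100% of Talus, so Lucas controls Talus.
Lucas holds 73% of Sable, so Lucas controls Sable.
No other company's threshold is met.
Lucas controls 2 companies.

2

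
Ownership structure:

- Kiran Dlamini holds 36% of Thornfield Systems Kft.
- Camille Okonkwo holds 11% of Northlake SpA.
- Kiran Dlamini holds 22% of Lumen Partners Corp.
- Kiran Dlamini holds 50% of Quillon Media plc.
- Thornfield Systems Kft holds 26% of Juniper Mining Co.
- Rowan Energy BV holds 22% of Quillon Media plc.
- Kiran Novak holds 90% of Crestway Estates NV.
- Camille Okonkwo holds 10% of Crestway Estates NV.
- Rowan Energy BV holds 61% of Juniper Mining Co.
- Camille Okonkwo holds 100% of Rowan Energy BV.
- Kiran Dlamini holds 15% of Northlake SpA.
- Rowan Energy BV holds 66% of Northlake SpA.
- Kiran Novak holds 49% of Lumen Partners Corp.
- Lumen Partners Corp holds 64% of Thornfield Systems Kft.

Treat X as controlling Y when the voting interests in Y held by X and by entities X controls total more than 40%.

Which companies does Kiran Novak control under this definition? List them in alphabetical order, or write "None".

Kiran Novak holds 49% of Lumen, so Kiran Novak controls Lumen.
Lumen holds 64% of Thornfield, so Kiran Novak controls Thornfield.
Kiran Novak holds 90% of Crestway, so Kiran Novak controls Crestway.
No other company's threshold is met.

Crestway Estates NV, Lumen Partners Corp, Thornfield Systems Kft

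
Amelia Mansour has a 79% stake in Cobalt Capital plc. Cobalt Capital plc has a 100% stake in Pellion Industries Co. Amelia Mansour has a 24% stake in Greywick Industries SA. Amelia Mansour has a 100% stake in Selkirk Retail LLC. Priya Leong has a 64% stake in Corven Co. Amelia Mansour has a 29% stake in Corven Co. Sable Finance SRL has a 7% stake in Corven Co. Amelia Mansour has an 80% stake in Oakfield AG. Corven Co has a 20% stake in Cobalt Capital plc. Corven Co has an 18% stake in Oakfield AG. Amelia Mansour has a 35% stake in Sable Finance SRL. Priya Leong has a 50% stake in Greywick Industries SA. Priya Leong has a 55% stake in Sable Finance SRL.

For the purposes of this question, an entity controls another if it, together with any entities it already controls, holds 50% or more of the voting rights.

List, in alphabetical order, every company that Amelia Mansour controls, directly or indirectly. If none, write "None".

Amelia holds 79% of Cobalt, so Amelia controls Cobalt.
Amelia holds 100% of Selkirk, so Amelia controls Selkirk.
Cobalt holds 100% of Pellion, so Amelia controls Pellion.
Amelia holds 80% of Oakfield, so Amelia controls Oakfield.
No other company's threshold is met.

Cobalt Capital plc, Oakfield AG, Pellion Industries Co, Selkirk Retail LLC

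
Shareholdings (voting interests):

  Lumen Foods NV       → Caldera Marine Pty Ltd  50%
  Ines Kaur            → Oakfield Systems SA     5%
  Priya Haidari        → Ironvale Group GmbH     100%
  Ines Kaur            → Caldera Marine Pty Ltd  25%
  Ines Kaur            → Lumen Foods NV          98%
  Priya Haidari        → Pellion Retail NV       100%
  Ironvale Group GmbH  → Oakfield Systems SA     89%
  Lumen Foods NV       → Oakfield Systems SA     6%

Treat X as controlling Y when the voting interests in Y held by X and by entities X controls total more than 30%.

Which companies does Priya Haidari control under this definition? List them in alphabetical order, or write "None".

Priya holds 100% of Ironvale, so Priya controls Ironvale.
Ironvale holds 89% of Oakfield, so Priya controls Oakfield.
Priya holds 100% of Pellion, so Priya controls Pellion.
No other company's threshold is met.

Ironvale Group GmbH, Oakfield Systems SA, Pellion Retail NV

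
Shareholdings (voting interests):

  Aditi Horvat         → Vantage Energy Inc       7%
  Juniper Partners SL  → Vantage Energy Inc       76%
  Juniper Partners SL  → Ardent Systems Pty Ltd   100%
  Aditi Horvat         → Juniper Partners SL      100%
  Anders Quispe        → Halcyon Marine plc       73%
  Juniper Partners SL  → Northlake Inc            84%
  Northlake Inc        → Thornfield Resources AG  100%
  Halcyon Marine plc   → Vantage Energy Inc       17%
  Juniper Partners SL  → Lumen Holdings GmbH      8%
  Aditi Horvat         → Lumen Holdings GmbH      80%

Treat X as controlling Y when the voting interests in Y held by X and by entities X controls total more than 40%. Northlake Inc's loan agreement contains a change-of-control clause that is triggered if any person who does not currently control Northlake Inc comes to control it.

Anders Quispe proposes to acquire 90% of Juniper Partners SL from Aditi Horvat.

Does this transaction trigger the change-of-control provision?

The purchase adds only to Anders's holdings (Aditi's stake shrinks), so Anders is the only person who could newly come to control Northlake.
Anders holds 73% of Halcyon, so Anders controls Halcyon.
Neither Anders nor any entity Anders controls holds any voting interest in Northlake.
So before the transaction, Anders does not control Northlake.
After the purchase, Anders holds 90% of Juniper directly, and Aditi's stake falls to 10%.
Anders holds 90% of Juniper, so Anders controls Juniper.
Juniper holds 84% of Northlake, so Anders controls Northlake.
Anders did not control Northlake before and does after, so the clause is triggered.

Yes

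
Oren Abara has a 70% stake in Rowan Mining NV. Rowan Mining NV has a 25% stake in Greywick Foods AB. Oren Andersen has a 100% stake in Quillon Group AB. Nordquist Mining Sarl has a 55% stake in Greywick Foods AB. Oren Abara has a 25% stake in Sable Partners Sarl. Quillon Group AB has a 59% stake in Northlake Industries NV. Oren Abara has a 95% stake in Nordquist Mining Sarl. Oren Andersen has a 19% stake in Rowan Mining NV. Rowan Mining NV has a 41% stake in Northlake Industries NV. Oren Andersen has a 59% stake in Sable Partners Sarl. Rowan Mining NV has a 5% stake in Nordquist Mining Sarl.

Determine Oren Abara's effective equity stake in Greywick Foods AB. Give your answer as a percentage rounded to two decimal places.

71.68%

Oren Abara reaches Greywick along 3 paths.
Via Rowan: 70% × 25% = 17.5%.
Via Rowan → Nordquist: 70% × 5% × 55% = 1.925%.
Via Nordquist: 95% × 55% = 52.25%.
Total: 17.5% + 1.925% + 52.25% = 71.675%.
Rounded: 71.68%.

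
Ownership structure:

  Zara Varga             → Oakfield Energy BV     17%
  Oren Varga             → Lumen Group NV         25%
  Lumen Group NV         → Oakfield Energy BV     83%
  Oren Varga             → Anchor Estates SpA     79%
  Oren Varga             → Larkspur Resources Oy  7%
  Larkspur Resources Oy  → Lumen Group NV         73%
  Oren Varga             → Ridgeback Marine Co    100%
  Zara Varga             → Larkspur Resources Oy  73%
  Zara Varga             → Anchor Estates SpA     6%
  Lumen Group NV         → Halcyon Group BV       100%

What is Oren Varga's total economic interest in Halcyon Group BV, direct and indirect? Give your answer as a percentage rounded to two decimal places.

Oren reaches Halcyon along 2 paths.
Via Lumen: 25% × 100% = 25%.
Via Larkspur → Lumen: 7% × 73% × 100% = 5.11%.
Total: 25% + 5.11% = 30.11%.

30.11%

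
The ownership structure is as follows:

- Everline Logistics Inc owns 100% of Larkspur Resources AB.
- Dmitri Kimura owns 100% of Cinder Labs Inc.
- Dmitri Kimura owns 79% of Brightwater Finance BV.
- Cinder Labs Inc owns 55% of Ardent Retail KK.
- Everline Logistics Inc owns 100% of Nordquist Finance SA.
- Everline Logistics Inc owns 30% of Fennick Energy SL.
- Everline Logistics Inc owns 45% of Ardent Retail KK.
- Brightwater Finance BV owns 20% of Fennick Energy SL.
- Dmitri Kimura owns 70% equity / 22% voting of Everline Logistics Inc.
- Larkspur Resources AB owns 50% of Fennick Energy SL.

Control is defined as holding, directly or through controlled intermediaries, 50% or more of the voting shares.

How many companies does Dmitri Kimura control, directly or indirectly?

3

Dmitri holds 100% of Cinder, so Dmitri controls Cinder.
Dmitri holds 79% of Brightwater, so Dmitri controls Brightwater.
Cinder holds 55% of Ardent, so Dmitri controls Ardent.
No other company's threshold is met.
Dmitri controls 3 companies.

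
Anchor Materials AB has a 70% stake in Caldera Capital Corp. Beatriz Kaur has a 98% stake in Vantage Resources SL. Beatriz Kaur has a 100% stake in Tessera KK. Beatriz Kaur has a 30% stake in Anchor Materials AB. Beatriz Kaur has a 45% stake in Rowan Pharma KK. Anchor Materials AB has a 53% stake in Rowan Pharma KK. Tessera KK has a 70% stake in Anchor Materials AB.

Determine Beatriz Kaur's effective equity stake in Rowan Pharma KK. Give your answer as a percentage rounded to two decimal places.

Beatriz reaches Rowan along 3 paths.
Via Tessera → Anchor: 100% × 70% × 53% = 37.1%.
Via Anchor: 30% × 53% = 15.9%.
Direct stake: 45% = 45%.
Total: 37.1% + 15.9% + 45% = 98%.
Rounded: 98.00%.

98.00%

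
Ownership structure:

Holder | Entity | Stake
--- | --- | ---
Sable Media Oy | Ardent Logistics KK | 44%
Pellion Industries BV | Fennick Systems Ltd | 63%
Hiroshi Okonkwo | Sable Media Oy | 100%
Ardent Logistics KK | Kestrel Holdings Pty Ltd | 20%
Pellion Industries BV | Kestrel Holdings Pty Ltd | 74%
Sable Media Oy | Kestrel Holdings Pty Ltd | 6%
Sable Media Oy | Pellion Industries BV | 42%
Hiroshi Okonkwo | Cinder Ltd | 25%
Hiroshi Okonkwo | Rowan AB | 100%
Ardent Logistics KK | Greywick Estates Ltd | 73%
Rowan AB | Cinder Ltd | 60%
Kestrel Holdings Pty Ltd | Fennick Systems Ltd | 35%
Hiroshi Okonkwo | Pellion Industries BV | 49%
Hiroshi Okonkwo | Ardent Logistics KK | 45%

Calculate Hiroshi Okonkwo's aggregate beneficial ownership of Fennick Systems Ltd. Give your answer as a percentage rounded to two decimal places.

89.23%

Hiroshi reaches Fennick along 7 paths.
Via Sable → Kestrel: 100% × 6% × 35% = 2.1%.
Via Sable → Ardent → Kestrel: 100% × 44% × 20% × 35% = 3.08%.
Via Ardent → Kestrel: 45% × 20% × 35% = 3.15%.
Via Sable → Pellion → Kestrel: 100% × 42% × 74% × 35% = 10.878%.
Via Pellion → Kestrel: 49% × 74% × 35% = 12.691%.
Via Sable → Pellion: 100% × 42% × 63% = 26.46%.
Via Pellion: 49% × 63% = 30.87%.
Total: 2.1% + 3.08% + 3.15% + 10.878% + 12.691% + 26.46% + 30.87% = 89.229%.
Rounded: 89.23%.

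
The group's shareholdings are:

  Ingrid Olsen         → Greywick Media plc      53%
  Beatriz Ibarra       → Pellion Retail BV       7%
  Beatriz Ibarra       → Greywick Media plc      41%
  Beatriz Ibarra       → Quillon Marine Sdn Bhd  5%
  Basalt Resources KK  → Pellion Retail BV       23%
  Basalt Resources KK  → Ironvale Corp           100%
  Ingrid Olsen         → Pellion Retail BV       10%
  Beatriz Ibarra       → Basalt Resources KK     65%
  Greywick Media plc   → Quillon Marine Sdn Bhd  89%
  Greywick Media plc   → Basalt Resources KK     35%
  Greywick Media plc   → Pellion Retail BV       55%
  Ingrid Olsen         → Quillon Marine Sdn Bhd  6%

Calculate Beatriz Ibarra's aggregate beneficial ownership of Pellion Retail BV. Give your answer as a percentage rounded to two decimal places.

47.80%

Beatriz reaches Pellion along 4 paths.
Via Greywick: 41% × 55% = 22.55%.
Direct stake: 7% = 7%.
Via Basalt: 65% × 23% = 14.95%.
Via Greywick → Basalt: 41% × 35% × 23% = 3.3005%.
Total: 22.55% + 7% + 14.95% + 3.3005% = 47.8005%.
Rounded: 47.80%.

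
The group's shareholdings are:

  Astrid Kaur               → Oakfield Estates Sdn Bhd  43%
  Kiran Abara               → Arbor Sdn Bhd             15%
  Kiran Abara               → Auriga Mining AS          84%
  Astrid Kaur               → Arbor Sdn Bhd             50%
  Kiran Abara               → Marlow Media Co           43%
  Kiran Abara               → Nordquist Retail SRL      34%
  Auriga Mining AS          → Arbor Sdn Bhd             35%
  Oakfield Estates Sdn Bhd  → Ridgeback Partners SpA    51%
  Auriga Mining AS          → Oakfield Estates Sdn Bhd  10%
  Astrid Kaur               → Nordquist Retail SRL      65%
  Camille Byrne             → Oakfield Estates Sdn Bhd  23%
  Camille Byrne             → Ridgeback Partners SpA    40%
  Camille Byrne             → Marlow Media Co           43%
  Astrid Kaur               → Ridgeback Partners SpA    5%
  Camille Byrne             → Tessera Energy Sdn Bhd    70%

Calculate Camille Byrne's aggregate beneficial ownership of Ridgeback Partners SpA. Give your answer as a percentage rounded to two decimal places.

Camille reaches Ridgeback along 2 paths.
Via Oakfield: 23% × 51% = 11.73%.
Direct stake: 40% = 40%.
Total: 11.73% + 40% = 51.73%.

51.73%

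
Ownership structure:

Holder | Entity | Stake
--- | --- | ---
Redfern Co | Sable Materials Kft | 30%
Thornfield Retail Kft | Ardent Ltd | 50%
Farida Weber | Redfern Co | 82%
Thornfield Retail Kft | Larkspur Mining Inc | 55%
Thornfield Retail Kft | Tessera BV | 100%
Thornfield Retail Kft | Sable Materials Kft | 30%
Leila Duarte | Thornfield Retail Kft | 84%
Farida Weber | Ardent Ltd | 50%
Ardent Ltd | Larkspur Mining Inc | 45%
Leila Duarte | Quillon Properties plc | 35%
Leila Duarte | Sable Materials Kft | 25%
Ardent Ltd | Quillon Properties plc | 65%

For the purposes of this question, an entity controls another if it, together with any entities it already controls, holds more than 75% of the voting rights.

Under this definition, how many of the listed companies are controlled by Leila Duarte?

2

Leila holds 84% of Thornfield, so Leila controls Thornfield.
Thornfield holds 100% of Tessera, so Leila controls Tessera.
No other company's threshold is met.
Leila controls 2 companies.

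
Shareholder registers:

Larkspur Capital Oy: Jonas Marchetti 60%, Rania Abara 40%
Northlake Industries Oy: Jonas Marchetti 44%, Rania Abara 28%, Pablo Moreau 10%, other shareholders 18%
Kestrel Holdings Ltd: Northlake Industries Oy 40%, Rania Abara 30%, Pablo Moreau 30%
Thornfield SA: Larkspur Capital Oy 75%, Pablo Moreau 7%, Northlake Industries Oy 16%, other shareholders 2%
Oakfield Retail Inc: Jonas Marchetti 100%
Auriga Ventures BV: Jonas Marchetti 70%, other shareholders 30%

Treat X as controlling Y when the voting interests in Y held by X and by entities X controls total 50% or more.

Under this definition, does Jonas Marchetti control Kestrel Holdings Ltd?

No

Jonas holds 60% of Larkspur, so Jonas controls Larkspur.
Larkspur holds 75% of Thornfield, so Jonas controls Thornfield.
Jonas holds 100% of Oakfield, so Jonas controls Oakfield.
Jonas holds 70% of Auriga, so Jonas controls Auriga.
Neither Jonas nor any entity Jonas controls holds any voting interest in Kestrel.
So Jonas does not control Kestrel.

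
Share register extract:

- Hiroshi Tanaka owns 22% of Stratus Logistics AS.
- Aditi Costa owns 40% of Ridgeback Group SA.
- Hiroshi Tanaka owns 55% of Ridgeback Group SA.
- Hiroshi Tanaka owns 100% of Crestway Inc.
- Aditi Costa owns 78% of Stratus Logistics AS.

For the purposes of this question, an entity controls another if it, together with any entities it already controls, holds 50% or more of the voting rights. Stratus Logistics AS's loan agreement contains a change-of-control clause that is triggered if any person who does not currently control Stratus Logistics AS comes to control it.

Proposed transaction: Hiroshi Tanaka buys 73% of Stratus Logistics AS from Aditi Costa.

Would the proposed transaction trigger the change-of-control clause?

The purchase adds only to Hiroshi's holdings (Aditi's stake shrinks), so Hiroshi is the only person who could newly come to control Stratus.
Hiroshi holds 100% of Crestway, so Hiroshi controls Crestway.
Hiroshi holds 55% of Ridgeback, so Hiroshi controls Ridgeback.
In Stratus, Hiroshi's side holds only 22%, not ≥ 50%.
So before the transaction, Hiroshi does not control Stratus.
After the purchase, Hiroshi's direct stake in Stratus rises to 22% + 73% = 95%, and Aditi's stake falls to 5%.
Hiroshi holds 95% of Stratus, so Hiroshi controls Stratus.
Hiroshi did not control Stratus before and does after, so the clause is triggered.

Yes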